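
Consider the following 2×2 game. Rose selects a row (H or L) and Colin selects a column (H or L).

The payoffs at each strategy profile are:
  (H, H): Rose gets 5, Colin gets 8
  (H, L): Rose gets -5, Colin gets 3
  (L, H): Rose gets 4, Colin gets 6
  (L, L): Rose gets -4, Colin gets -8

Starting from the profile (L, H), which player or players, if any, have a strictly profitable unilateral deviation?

Rose at (L, H) earns 4; deviating to H yields 5 — a strict improvement.
Colin earns 6; deviating to L yields -8 — not better.
Only Rose has a strictly profitable deviation.

Rose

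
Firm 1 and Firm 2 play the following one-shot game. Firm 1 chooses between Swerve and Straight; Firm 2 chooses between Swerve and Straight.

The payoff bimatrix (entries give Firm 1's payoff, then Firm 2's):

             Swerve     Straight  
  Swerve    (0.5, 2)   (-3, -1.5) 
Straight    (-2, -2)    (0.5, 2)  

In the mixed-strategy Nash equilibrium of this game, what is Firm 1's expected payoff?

-23/24

First find q, the probability Firm 2 plays Swerve, from Firm 1's indifference between Swerve and Straight: 0.5q − 3(1−q) = −2q + 0.5(1−q), giving q = 7/12.
Since Firm 1 is indifferent in equilibrium, Firm 1's expected payoff equals the payoff from either row against (7/12, 5/12). Using Swerve: 0.5(7/12) − 3(5/12) = -23/24.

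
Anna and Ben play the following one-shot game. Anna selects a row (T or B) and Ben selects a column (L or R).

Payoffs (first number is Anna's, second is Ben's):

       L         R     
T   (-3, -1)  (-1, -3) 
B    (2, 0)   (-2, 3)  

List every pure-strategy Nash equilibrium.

none

(T, L): Anna prefers B (2 > -3) — not an equilibrium.
(T, R): Ben prefers L (-1 > -3) — not an equilibrium.
(B, L): Ben prefers R (3 > 0) — not an equilibrium.
(B, R): Anna prefers T (-1 > -2) — not an equilibrium.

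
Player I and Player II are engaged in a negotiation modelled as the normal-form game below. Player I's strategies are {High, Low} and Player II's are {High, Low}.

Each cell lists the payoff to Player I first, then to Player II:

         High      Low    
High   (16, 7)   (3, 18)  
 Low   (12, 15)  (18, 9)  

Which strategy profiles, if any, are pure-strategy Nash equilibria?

(High, High): Player II prefers Low (18 > 7) — not an equilibrium.
(High, Low): Player I prefers Low (18 > 3) — not an equilibrium.
(Low, High): Player I prefers High (16 > 12) — not an equilibrium.
(Low, Low): Player II prefers High (15 > 9) — not an equilibrium.

none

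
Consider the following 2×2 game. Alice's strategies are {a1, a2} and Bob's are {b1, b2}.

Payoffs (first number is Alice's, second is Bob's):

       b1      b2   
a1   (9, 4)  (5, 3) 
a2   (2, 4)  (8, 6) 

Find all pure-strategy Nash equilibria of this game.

(a1, b1) and (a2, b2)

(a1, b1): Alice gets 9 ≥ 2 from a2, and Bob gets 4 ≥ 3 from b2 — Nash equilibrium.
(a1, b2): Alice prefers a2 (8 > 5); Bob prefers b1 (4 > 3) — not an equilibrium.
(a2, b1): Alice prefers a1 (9 > 2); Bob prefers b2 (6 > 4) — not an equilibrium.
(a2, b2): Alice gets 8 ≥ 5 from a1, and Bob gets 6 ≥ 4 from b1 — Nash equilibrium.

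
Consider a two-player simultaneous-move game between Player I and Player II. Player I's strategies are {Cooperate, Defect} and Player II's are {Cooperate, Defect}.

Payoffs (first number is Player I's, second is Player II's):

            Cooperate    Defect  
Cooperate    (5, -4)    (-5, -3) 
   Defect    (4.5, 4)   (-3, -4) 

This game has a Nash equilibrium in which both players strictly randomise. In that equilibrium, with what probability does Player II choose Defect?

Let c be the probability that Player II plays Cooperate. In a completely mixed equilibrium, Player I must be indifferent between Cooperate and Defect.
Player I's expected payoff from Cooperate is 5c − 5(1−c); from Defect it is 4.5c − 3(1−c).
Setting these equal: 10c − 5 = 7.5c − 3, so c = 4/5.
Therefore Player II plays Defect with probability 1 − 4/5 = 1/5.

1/5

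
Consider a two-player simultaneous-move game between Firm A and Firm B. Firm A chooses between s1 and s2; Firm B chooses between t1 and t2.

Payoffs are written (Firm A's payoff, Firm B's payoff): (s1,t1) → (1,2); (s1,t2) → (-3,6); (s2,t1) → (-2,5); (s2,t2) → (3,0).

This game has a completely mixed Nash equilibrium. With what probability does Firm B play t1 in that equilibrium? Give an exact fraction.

2/3

Let q be the probability that Firm B plays t1. In a completely mixed equilibrium, Firm A must be indifferent between s1 and s2.
Firm A's expected payoff from s1 is q − 3(1−q); from s2 it is −2q + 3(1−q).
Setting these equal: 4q − 3 = −5q + 3, so q = 2/3.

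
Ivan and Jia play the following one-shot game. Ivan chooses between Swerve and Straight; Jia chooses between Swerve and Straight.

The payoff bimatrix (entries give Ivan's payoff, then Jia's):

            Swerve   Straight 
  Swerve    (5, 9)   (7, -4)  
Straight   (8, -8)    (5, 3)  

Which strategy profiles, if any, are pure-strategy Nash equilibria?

(Swerve, Swerve): Ivan prefers Straight (8 > 5) — not an equilibrium.
(Swerve, Straight): Jia prefers Swerve (9 > -4) — not an equilibrium.
(Straight, Swerve): Jia prefers Straight (3 > -8) — not an equilibrium.
(Straight, Straight): Ivan prefers Swerve (7 > 5) — not an equilibrium.

none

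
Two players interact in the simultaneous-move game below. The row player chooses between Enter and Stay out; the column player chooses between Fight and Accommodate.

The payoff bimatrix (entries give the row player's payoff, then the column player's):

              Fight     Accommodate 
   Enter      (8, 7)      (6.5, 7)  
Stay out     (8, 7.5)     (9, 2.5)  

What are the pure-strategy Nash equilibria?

(Enter, Fight): the row player gets 8 ≥ 8 from Stay out, and the column player gets 7 ≥ 7 from Accommodate — Nash equilibrium.
(Enter, Accommodate): the row player prefers Stay out (9 > 6.5) — not an equilibrium.
(Stay out, Fight): the row player gets 8 ≥ 8 from Enter, and the column player gets 7.5 ≥ 2.5 from Accommodate — Nash equilibrium.
(Stay out, Accommodate): the column player prefers Fight (7.5 > 2.5) — not an equilibrium.

(Enter, Fight) and (Stay out, Fight)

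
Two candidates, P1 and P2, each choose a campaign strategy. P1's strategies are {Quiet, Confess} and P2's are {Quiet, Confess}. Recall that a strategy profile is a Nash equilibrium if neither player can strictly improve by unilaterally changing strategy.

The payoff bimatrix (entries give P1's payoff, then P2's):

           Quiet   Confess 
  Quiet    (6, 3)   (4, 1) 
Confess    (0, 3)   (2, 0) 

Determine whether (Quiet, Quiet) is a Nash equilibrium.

At (Quiet, Quiet), P1 earns 6; switching to Confess would give 0, so P1 has no profitable deviation.
P2 earns 3; switching to Confess would give 1, so P2 has no profitable deviation.
Neither player can gain by a unilateral deviation, so this profile is a Nash equilibrium.

Yes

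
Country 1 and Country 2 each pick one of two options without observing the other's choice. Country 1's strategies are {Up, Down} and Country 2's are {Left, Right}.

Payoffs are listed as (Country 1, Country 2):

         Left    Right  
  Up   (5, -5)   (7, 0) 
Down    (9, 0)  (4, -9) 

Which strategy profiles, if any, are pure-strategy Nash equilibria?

(Up, Right) and (Down, Left)

(Up, Left): Country 1 prefers Down (9 > 5); Country 2 prefers Right (0 > -5) — not an equilibrium.
(Up, Right): Country 1 gets 7 ≥ 4 from Down, and Country 2 gets 0 ≥ -5 from Left — Nash equilibrium.
(Down, Left): Country 1 gets 9 ≥ 5 from Up, and Country 2 gets 0 ≥ -9 from Right — Nash equilibrium.
(Down, Right): Country 1 prefers Up (7 > 4); Country 2 prefers Left (0 > -9) — not an equilibrium.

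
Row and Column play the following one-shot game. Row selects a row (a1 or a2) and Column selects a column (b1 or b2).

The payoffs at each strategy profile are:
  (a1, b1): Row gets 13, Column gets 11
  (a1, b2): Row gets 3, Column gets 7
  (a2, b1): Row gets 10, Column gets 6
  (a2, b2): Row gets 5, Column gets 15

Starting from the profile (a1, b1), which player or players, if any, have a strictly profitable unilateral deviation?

Neither

Row at (a1, b1) earns 13; deviating to a2 yields 10 — not better.
Column earns 11; deviating to b2 yields 7 — not better.
Neither player can strictly improve; the profile is a Nash equilibrium.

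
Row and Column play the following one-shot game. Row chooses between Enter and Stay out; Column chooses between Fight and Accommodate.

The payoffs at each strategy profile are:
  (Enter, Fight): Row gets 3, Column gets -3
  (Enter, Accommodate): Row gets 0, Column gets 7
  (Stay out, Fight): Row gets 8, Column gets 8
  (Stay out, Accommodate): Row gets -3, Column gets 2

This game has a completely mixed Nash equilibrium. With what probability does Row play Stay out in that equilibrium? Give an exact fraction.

5/8

Let p be the probability that Row plays Enter. In a completely mixed equilibrium, Column must be indifferent between Fight and Accommodate.
Column's expected payoff from Fight is −3p + 8(1−p); from Accommodate it is 7p + 2(1−p).
Setting these equal: −11p + 8 = 5p + 2, so p = 3/8.
Therefore Row plays Stay out with probability 1 − 3/8 = 5/8.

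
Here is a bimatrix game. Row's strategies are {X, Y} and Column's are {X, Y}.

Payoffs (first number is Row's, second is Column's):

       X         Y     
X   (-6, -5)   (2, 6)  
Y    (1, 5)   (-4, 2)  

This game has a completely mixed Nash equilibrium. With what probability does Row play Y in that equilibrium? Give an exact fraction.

Let r be the probability that Row plays X. In a completely mixed equilibrium, Column must be indifferent between X and Y.
Column's expected payoff from X is −5r + 5(1−r); from Y it is 6r + 2(1−r).
Setting these equal: −10r + 5 = 4r + 2, so r = 3/14.
Therefore Row plays Y with probability 1 − 3/14 = 11/14.

11/14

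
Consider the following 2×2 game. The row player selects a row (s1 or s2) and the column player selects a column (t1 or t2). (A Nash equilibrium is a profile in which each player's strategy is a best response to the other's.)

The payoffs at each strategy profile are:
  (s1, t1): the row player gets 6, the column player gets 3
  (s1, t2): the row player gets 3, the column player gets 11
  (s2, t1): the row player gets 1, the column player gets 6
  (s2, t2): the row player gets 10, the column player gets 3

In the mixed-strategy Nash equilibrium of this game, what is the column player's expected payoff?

First find x, the probability the row player plays s1, from the column player's indifference between t1 and t2: 3x + 6(1−x) = 11x + 3(1−x), giving x = 3/11.
Since the column player is indifferent in equilibrium, the column player's expected payoff equals the payoff from either column against (3/11, 8/11). Using t1: 3(3/11) + 6(8/11) = 57/11.

57/11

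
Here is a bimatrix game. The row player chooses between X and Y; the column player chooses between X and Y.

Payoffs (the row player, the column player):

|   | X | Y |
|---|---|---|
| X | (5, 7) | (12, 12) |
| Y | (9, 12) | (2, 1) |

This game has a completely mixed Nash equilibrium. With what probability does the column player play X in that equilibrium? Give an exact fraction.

5/7

Let c be the probability that the column player plays X. In a completely mixed equilibrium, the row player must be indifferent between X and Y.
The row player's expected payoff from X is 5c + 12(1−c); from Y it is 9c + 2(1−c).
Setting these equal: −7c + 12 = 7c + 2, so c = 5/7.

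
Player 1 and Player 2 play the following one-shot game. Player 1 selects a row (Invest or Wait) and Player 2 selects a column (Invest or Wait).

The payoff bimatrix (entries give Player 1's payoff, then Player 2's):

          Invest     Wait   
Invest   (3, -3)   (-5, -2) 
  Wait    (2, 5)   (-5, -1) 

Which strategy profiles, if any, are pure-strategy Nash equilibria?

(Invest, Invest): Player 2 prefers Wait (-2 > -3) — not an equilibrium.
(Invest, Wait): Player 1 gets -5 ≥ -5 from Wait, and Player 2 gets -2 ≥ -3 from Invest — Nash equilibrium.
(Wait, Invest): Player 1 prefers Invest (3 > 2) — not an equilibrium.
(Wait, Wait): Player 2 prefers Invest (5 > -1) — not an equilibrium.

(Invest, Wait)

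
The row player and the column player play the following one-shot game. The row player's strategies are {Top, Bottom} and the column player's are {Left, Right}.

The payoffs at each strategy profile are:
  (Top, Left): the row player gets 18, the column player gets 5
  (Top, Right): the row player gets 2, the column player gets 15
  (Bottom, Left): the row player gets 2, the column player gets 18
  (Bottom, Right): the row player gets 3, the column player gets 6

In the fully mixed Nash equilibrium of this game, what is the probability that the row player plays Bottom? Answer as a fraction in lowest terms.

Let r be the probability that the row player plays Top. In a completely mixed equilibrium, the column player must be indifferent between Left and Right.
The column player's expected payoff from Left is 5r + 18(1−r); from Right it is 15r + 6(1−r).
Setting these equal: −13r + 18 = 9r + 6, so r = 6/11.
Therefore the row player plays Bottom with probability 1 − 6/11 = 5/11.

5/11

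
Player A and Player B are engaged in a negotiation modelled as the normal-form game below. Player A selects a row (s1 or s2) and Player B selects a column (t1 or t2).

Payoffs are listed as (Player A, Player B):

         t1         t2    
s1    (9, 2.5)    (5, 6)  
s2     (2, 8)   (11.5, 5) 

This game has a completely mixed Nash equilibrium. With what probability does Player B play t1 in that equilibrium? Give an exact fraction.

Let c be the probability that Player B plays t1. In a completely mixed equilibrium, Player A must be indifferent between s1 and s2.
Player A's expected payoff from s1 is 9c + 5(1−c); from s2 it is 2c + 11.5(1−c).
Setting these equal: 4c + 5 = −9.5c + 11.5, so c = 13/27.

13/27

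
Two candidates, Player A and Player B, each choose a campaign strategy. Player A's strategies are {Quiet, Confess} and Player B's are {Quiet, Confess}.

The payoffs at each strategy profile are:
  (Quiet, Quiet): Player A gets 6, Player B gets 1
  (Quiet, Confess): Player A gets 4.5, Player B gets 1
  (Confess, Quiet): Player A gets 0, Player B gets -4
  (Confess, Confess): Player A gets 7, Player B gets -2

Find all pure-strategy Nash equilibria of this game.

(Quiet, Quiet) and (Confess, Confess)

(Quiet, Quiet): Player A gets 6 ≥ 0 from Confess, and Player B gets 1 ≥ 1 from Confess — Nash equilibrium.
(Quiet, Confess): Player A prefers Confess (7 > 4.5) — not an equilibrium.
(Confess, Quiet): Player A prefers Quiet (6 > 0); Player B prefers Confess (-2 > -4) — not an equilibrium.
(Confess, Confess): Player A gets 7 ≥ 4.5 from Quiet, and Player B gets -2 ≥ -4 from Quiet — Nash equilibrium.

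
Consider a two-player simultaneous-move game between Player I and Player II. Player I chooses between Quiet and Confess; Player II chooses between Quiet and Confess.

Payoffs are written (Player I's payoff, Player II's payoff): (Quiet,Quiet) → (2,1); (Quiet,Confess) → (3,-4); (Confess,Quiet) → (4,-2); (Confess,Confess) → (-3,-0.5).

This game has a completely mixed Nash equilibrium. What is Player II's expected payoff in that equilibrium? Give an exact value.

-17/13

First find p, the probability Player I plays Quiet, from Player II's indifference between Quiet and Confess: p − 2(1−p) = −4p − 0.5(1−p), giving p = 3/13.
Since Player II is indifferent in equilibrium, Player II's expected payoff equals the payoff from either column against (3/13, 10/13). Using Quiet: (3/13) − 2(10/13) = -17/13.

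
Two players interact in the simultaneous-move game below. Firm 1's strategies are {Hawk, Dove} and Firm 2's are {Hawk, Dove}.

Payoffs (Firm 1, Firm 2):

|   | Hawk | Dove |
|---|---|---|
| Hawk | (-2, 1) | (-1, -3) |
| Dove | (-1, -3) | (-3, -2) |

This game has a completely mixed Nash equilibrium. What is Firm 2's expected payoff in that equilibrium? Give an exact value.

First find x, the probability Firm 1 plays Hawk, from Firm 2's indifference between Hawk and Dove: x − 3(1−x) = −3x − 2(1−x), giving x = 1/5.
Since Firm 2 is indifferent in equilibrium, Firm 2's expected payoff equals the payoff from either column against (1/5, 4/5). Using Hawk: (1/5) − 3(4/5) = -11/5.

-11/5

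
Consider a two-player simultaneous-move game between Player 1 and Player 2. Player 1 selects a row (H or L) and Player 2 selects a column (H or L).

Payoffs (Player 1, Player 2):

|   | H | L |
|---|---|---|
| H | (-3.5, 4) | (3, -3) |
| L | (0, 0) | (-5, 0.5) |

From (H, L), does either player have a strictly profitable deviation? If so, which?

Player 1 at (H, L) earns 3; deviating to L yields -5 — not better.
Player 2 earns -3; deviating to H yields 4 — a strict improvement.
Only Player 2 has a strictly profitable deviation.

Player 2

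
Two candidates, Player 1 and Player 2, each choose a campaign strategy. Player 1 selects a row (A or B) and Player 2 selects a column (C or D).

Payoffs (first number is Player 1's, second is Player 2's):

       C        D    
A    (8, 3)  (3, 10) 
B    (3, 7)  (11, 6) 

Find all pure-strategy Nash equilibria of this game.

none

(A, C): Player 2 prefers D (10 > 3) — not an equilibrium.
(A, D): Player 1 prefers B (11 > 3) — not an equilibrium.
(B, C): Player 1 prefers A (8 > 3) — not an equilibrium.
(B, D): Player 2 prefers C (7 > 6) — not an equilibrium.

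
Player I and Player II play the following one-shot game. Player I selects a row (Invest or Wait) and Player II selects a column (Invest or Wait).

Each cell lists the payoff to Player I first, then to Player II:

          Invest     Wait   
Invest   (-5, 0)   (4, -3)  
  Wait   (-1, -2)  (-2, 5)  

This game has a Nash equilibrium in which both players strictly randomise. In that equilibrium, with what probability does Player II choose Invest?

Let c be the probability that Player II plays Invest. In a completely mixed equilibrium, Player I must be indifferent between Invest and Wait.
Player I's expected payoff from Invest is −5c + 4(1−c); from Wait it is −c − 2(1−c).
Setting these equal: −9c + 4 = c − 2, so c = 3/5.

3/5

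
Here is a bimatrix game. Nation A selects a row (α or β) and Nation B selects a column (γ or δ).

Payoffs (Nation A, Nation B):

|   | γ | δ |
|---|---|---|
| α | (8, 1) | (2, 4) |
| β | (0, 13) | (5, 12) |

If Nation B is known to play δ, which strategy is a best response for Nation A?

Against δ, Nation A earns 2 from α and 5 from β.
So β is the best response.

β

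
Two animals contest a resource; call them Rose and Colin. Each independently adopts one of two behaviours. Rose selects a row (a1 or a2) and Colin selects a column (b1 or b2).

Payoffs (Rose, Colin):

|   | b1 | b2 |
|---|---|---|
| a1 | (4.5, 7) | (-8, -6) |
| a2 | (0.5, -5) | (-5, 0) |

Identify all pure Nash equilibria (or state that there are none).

(a1, b1): Rose gets 4.5 ≥ 0.5 from a2, and Colin gets 7 ≥ -6 from b2 — Nash equilibrium.
(a1, b2): Rose prefers a2 (-5 > -8); Colin prefers b1 (7 > -6) — not an equilibrium.
(a2, b1): Rose prefers a1 (4.5 > 0.5); Colin prefers b2 (0 > -5) — not an equilibrium.
(a2, b2): Rose gets -5 ≥ -8 from a1, and Colin gets 0 ≥ -5 from b1 — Nash equilibrium.

(a1, b1) and (a2, b2)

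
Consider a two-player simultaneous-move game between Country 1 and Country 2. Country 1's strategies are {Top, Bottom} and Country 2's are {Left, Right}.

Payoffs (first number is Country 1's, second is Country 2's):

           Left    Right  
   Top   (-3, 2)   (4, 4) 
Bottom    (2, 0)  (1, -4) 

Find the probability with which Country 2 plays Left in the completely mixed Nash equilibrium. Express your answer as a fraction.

Let q be the probability that Country 2 plays Left. In a completely mixed equilibrium, Country 1 must be indifferent between Top and Bottom.
Country 1's expected payoff from Top is −3q + 4(1−q); from Bottom it is 2q + (1−q).
Setting these equal: −7q + 4 = q + 1, so q = 3/8.

3/8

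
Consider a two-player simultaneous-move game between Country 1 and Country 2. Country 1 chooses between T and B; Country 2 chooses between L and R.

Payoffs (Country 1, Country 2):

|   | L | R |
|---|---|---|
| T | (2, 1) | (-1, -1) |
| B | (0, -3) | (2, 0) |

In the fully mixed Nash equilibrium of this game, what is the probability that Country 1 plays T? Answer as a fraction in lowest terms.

3/5

Let p be the probability that Country 1 plays T. In a completely mixed equilibrium, Country 2 must be indifferent between L and R.
Country 2's expected payoff from L is p − 3(1−p); from R it is −p.
Setting these equal: 4p − 3 = −p, so p = 3/5.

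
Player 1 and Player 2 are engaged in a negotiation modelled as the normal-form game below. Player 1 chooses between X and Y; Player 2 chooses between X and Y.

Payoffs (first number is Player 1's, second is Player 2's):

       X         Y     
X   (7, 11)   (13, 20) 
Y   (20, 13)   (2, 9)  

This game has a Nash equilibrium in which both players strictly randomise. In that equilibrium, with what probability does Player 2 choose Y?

13/24

Let y be the probability that Player 2 plays X. In a completely mixed equilibrium, Player 1 must be indifferent between X and Y.
Player 1's expected payoff from X is 7y + 13(1−y); from Y it is 20y + 2(1−y).
Setting these equal: −6y + 13 = 18y + 2, so y = 11/24.
Therefore Player 2 plays Y with probability 1 − 11/24 = 13/24.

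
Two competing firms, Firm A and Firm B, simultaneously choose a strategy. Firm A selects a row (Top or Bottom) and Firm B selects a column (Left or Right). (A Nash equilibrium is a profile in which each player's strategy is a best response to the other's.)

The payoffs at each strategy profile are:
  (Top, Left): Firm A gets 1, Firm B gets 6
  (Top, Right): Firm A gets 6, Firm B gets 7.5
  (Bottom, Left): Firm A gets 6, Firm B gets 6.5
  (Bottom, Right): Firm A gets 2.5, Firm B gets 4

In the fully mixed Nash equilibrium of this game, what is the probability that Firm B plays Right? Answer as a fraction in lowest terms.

10/17

Let q be the probability that Firm B plays Left. In a completely mixed equilibrium, Firm A must be indifferent between Top and Bottom.
Firm A's expected payoff from Top is q + 6(1−q); from Bottom it is 6q + 2.5(1−q).
Setting these equal: −5q + 6 = 3.5q + 2.5, so q = 7/17.
Therefore Firm B plays Right with probability 1 − 7/17 = 10/17.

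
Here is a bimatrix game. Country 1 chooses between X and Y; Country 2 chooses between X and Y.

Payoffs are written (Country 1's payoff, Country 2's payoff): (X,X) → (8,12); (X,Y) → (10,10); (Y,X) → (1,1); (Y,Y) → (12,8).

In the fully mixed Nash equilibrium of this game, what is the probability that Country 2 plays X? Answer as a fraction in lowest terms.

Let c be the probability that Country 2 plays X. In a completely mixed equilibrium, Country 1 must be indifferent between X and Y.
Country 1's expected payoff from X is 8c + 10(1−c); from Y it is c + 12(1−c).
Setting these equal: −2c + 10 = −11c + 12, so c = 2/9.

2/9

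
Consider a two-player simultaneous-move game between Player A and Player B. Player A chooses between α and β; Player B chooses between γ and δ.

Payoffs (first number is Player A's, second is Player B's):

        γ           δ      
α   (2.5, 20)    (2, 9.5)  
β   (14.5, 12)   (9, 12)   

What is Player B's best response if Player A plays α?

γ

Against α, Player B earns 20 from γ and 9.5 from δ.
So γ is the best response.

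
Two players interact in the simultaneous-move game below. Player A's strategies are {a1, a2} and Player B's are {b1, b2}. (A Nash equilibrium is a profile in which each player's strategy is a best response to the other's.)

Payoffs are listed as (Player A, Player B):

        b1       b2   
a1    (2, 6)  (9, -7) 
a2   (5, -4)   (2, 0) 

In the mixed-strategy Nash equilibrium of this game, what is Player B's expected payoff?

-28/17

First find x, the probability Player A plays a1, from Player B's indifference between b1 and b2: 6x − 4(1−x) = −7x, giving x = 4/17.
Since Player B is indifferent in equilibrium, Player B's expected payoff equals the payoff from either column against (4/17, 13/17). Using b1: 6(4/17) − 4(13/17) = -28/17.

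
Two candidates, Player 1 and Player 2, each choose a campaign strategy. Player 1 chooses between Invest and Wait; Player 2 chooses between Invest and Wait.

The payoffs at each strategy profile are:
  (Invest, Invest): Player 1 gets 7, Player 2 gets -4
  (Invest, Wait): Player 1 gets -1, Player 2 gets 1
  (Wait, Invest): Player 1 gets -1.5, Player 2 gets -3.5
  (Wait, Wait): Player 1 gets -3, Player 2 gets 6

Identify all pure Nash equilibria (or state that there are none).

(Invest, Wait)

(Invest, Invest): Player 2 prefers Wait (1 > -4) — not an equilibrium.
(Invest, Wait): Player 1 gets -1 ≥ -3 from Wait, and Player 2 gets 1 ≥ -4 from Invest — Nash equilibrium.
(Wait, Invest): Player 1 prefers Invest (7 > -1.5); Player 2 prefers Wait (6 > -3.5) — not an equilibrium.
(Wait, Wait): Player 1 prefers Invest (-1 > -3) — not an equilibrium.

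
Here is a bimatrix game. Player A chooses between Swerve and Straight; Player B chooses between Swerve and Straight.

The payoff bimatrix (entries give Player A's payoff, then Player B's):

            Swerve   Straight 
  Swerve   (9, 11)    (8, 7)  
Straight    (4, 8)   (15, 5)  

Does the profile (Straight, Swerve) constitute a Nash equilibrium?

At (Straight, Swerve), Player A earns 4; switching to Swerve would give 9, so Player A would deviate.
Player B earns 8; switching to Straight would give 5, so Player B has no profitable deviation.
Since at least one player can profitably deviate, this is not a Nash equilibrium.

No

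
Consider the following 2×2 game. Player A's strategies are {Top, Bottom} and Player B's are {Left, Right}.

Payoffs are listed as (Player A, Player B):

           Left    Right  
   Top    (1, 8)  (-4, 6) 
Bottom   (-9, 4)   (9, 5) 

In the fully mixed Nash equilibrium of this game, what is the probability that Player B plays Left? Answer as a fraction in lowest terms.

Let y be the probability that Player B plays Left. In a completely mixed equilibrium, Player A must be indifferent between Top and Bottom.
Player A's expected payoff from Top is y − 4(1−y); from Bottom it is −9y + 9(1−y).
Setting these equal: 5y − 4 = −18y + 9, so y = 13/23.

13/23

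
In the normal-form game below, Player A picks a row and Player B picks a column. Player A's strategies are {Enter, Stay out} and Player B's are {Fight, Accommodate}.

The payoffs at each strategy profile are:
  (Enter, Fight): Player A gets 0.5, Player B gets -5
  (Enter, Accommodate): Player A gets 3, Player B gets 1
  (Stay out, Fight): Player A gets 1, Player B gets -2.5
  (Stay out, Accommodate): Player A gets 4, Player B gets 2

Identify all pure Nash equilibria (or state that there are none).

(Enter, Fight): Player A prefers Stay out (1 > 0.5); Player B prefers Accommodate (1 > -5) — not an equilibrium.
(Enter, Accommodate): Player A prefers Stay out (4 > 3) — not an equilibrium.
(Stay out, Fight): Player B prefers Accommodate (2 > -2.5) — not an equilibrium.
(Stay out, Accommodate): Player A gets 4 ≥ 3 from Enter, and Player B gets 2 ≥ -2.5 from Fight — Nash equilibrium.

(Stay out, Accommodate)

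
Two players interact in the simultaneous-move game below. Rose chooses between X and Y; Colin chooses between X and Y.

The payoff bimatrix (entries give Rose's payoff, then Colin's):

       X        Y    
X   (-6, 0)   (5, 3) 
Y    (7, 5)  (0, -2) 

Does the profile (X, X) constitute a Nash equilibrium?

At (X, X), Rose earns -6; switching to Y would give 7, so Rose would deviate.
Colin earns 0; switching to Y would give 3, so Colin would deviate.
Since at least one player can profitably deviate, this is not a Nash equilibrium.

No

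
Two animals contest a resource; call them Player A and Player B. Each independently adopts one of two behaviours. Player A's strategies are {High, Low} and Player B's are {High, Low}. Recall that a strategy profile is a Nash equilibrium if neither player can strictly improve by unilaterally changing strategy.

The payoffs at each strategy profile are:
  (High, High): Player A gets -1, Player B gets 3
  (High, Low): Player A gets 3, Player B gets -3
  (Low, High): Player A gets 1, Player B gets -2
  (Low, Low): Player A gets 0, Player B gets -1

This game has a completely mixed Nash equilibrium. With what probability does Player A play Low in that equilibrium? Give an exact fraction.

Let x be the probability that Player A plays High. In a completely mixed equilibrium, Player B must be indifferent between High and Low.
Player B's expected payoff from High is 3x − 2(1−x); from Low it is −3x − (1−x).
Setting these equal: 5x − 2 = −2x − 1, so x = 1/7.
Therefore Player A plays Low with probability 1 − 1/7 = 6/7.

6/7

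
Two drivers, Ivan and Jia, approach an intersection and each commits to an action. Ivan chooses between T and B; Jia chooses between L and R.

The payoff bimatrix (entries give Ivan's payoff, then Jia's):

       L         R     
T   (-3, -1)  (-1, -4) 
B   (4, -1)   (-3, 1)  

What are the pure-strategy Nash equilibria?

(T, L): Ivan prefers B (4 > -3) — not an equilibrium.
(T, R): Jia prefers L (-1 > -4) — not an equilibrium.
(B, L): Jia prefers R (1 > -1) — not an equilibrium.
(B, R): Ivan prefers T (-1 > -3) — not an equilibrium.

none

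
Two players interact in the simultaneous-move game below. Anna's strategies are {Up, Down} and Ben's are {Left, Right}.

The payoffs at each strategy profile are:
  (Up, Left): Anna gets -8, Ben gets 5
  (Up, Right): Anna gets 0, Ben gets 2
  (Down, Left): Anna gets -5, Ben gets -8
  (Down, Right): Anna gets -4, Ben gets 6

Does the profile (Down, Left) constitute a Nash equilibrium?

At (Down, Left), Anna earns -5; switching to Up would give -8, so Anna has no profitable deviation.
Ben earns -8; switching to Right would give 6, so Ben would deviate.
Since at least one player can profitably deviate, this is not a Nash equilibrium.

No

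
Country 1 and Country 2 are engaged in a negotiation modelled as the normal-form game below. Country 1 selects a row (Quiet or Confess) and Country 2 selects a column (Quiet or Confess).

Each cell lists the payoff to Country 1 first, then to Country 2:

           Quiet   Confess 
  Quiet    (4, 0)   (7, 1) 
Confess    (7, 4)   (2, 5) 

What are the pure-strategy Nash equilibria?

(Quiet, Quiet): Country 1 prefers Confess (7 > 4); Country 2 prefers Confess (1 > 0) — not an equilibrium.
(Quiet, Confess): Country 1 gets 7 ≥ 2 from Confess, and Country 2 gets 1 ≥ 0 from Quiet — Nash equilibrium.
(Confess, Quiet): Country 2 prefers Confess (5 > 4) — not an equilibrium.
(Confess, Confess): Country 1 prefers Quiet (7 > 2) — not an equilibrium.

(Quiet, Confess)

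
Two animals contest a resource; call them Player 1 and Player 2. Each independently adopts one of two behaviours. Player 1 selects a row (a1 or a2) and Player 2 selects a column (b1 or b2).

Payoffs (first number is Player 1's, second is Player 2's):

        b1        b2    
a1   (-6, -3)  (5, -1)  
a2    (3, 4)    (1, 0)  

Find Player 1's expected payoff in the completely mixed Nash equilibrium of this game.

First find q, the probability Player 2 plays b1, from Player 1's indifference between a1 and a2: −6q + 5(1−q) = 3q + (1−q), giving q = 4/13.
Since Player 1 is indifferent in equilibrium, Player 1's expected payoff equals the payoff from either row against (4/13, 9/13). Using a1: −6(4/13) + 5(9/13) = 21/13.

21/13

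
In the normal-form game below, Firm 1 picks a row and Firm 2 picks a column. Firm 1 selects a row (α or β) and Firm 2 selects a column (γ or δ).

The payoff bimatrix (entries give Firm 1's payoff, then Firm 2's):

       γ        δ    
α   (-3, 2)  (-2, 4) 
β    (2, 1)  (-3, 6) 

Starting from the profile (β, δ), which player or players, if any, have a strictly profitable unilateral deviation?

Firm 1

Firm 1 at (β, δ) earns -3; deviating to α yields -2 — a strict improvement.
Firm 2 earns 6; deviating to γ yields 1 — not better.
Only Firm 1 has a strictly profitable deviation.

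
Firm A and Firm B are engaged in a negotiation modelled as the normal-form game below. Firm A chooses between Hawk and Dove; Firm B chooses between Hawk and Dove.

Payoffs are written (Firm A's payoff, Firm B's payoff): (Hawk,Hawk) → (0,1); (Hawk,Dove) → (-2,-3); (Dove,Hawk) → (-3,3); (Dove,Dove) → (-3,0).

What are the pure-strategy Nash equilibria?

(Hawk, Hawk): Firm A gets 0 ≥ -3 from Dove, and Firm B gets 1 ≥ -3 from Dove — Nash equilibrium.
(Hawk, Dove): Firm B prefers Hawk (1 > -3) — not an equilibrium.
(Dove, Hawk): Firm A prefers Hawk (0 > -3) — not an equilibrium.
(Dove, Dove): Firm A prefers Hawk (-2 > -3); Firm B prefers Hawk (3 > 0) — not an equilibrium.

(Hawk, Hawk)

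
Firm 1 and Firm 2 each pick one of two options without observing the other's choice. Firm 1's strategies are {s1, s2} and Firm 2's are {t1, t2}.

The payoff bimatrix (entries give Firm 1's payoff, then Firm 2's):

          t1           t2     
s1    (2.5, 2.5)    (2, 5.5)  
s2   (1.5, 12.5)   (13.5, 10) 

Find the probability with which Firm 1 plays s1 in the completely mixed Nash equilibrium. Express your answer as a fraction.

Let x be the probability that Firm 1 plays s1. In a completely mixed equilibrium, Firm 2 must be indifferent between t1 and t2.
Firm 2's expected payoff from t1 is 2.5x + 12.5(1−x); from t2 it is 5.5x + 10(1−x).
Setting these equal: −10x + 12.5 = −4.5x + 10, so x = 5/11.

5/11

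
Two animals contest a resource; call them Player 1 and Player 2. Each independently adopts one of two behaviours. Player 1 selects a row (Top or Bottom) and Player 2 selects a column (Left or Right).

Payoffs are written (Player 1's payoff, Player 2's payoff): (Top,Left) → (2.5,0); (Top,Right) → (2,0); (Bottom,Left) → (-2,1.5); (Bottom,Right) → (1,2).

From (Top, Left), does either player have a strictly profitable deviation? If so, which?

Neither

Player 1 at (Top, Left) earns 2.5; deviating to Bottom yields -2 — not better.
Player 2 earns 0; deviating to Right yields 0 — not better.
Neither player can strictly improve; the profile is a Nash equilibrium.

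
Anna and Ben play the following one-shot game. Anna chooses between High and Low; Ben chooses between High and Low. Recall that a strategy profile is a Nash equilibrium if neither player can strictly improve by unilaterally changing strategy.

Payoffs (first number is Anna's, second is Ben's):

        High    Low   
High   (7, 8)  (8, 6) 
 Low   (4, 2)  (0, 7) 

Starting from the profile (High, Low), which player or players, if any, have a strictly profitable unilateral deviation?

Anna at (High, Low) earns 8; deviating to Low yields 0 — not better.
Ben earns 6; deviating to High yields 8 — a strict improvement.
Only Ben has a strictly profitable deviation.

Ben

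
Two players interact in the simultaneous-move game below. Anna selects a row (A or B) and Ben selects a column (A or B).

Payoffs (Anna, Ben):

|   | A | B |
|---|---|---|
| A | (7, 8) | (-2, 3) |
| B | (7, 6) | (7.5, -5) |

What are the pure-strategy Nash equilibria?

(A, A) and (B, A)

(A, A): Anna gets 7 ≥ 7 from B, and Ben gets 8 ≥ 3 from B — Nash equilibrium.
(A, B): Anna prefers B (7.5 > -2); Ben prefers A (8 > 3) — not an equilibrium.
(B, A): Anna gets 7 ≥ 7 from A, and Ben gets 6 ≥ -5 from B — Nash equilibrium.
(B, B): Ben prefers A (6 > -5) — not an equilibrium.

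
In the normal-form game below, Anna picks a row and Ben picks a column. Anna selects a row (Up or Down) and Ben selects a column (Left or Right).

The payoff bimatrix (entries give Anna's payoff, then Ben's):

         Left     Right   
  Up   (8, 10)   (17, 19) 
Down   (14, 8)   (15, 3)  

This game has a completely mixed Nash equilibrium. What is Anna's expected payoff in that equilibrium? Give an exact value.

First find y, the probability Ben plays Left, from Anna's indifference between Up and Down: 8y + 17(1−y) = 14y + 15(1−y), giving y = 1/4.
Since Anna is indifferent in equilibrium, Anna's expected payoff equals the payoff from either row against (1/4, 3/4). Using Up: 8(1/4) + 17(3/4) = 59/4.

59/4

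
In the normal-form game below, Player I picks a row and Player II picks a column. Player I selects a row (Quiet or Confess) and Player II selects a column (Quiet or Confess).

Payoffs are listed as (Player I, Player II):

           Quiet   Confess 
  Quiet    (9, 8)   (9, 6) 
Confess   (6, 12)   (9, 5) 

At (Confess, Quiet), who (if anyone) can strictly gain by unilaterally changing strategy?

Player I

Player I at (Confess, Quiet) earns 6; deviating to Quiet yields 9 — a strict improvement.
Player II earns 12; deviating to Confess yields 5 — not better.
Only Player I has a strictly profitable deviation.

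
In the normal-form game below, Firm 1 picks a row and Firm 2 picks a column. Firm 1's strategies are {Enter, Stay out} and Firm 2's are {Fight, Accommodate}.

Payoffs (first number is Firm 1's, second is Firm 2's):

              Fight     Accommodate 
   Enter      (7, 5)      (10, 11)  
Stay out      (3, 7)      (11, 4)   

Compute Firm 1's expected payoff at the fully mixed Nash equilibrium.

First find y, the probability Firm 2 plays Fight, from Firm 1's indifference between Enter and Stay out: 7y + 10(1−y) = 3y + 11(1−y), giving y = 1/5.
Since Firm 1 is indifferent in equilibrium, Firm 1's expected payoff equals the payoff from either row against (1/5, 4/5). Using Enter: 7(1/5) + 10(4/5) = 47/5.

47/5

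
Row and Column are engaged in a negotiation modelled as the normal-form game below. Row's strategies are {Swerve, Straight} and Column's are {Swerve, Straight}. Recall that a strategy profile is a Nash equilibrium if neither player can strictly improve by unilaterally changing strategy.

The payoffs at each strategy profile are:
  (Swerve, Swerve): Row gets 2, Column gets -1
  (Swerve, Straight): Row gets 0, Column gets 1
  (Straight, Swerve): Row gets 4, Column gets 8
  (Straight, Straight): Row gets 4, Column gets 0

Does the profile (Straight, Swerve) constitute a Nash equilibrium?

At (Straight, Swerve), Row earns 4; switching to Swerve would give 2, so Row has no profitable deviation.
Column earns 8; switching to Straight would give 0, so Column has no profitable deviation.
Neither player can gain by a unilateral deviation, so this profile is a Nash equilibrium.

Yes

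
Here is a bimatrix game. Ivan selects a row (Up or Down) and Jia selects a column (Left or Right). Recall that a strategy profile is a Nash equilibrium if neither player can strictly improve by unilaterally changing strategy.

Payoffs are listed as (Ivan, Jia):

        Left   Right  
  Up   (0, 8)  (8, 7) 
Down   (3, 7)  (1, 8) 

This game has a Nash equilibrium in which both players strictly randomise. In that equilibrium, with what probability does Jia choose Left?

Let y be the probability that Jia plays Left. In a completely mixed equilibrium, Ivan must be indifferent between Up and Down.
Ivan's expected payoff from Up is 8(1−y); from Down it is 3y + (1−y).
Setting these equal: −8y + 8 = 2y + 1, so y = 7/10.

7/10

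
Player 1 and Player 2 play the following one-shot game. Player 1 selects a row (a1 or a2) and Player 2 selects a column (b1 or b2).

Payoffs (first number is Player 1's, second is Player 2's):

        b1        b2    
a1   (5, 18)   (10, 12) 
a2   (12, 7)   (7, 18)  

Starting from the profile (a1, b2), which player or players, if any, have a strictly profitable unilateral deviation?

Player 2

Player 1 at (a1, b2) earns 10; deviating to a2 yields 7 — not better.
Player 2 earns 12; deviating to b1 yields 18 — a strict improvement.
Only Player 2 has a strictly profitable deviation.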